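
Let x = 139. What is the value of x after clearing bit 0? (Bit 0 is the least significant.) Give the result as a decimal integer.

x = 10001011
bit 0 is currently 1; clear it via x & ~(1 << 0) = x & ~1
→ 10001010 = 138

138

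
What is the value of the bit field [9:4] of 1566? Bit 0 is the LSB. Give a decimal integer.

v = 11000011110
Shift right by 4: 1100001
Mask low 6 bits: 100001 = 33

33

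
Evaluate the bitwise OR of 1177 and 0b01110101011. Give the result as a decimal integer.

1177 = 10010011001
b = 01110101011
 OR → 11110111011 = 1979

1979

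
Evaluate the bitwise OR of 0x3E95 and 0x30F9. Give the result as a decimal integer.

16125

0x3E95 = 11111010010101
0x30F9 = 11000011111001
 OR → 11111011111101 = 16125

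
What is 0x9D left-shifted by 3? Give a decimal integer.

0x9D = 00010011101
shift left by 3 → 10011101000 = 1256
(equivalently, 157 × 2^3 = 157 × 8)

1256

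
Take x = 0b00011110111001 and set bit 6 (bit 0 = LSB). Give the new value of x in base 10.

x = 00011110111001
bit 6 is currently 0; set it via x | (1 << 6) = x | 64
→ 00011111111001 = 2041

2041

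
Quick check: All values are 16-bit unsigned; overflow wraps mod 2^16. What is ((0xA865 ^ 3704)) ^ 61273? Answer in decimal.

0xA865 = 1010100001100101
3704 = 0000111001111000
→ ^ → 1010011000011101 = 42525
61273 = 1110111101011001
→ ^ → 0100100101000100 = 18756

18756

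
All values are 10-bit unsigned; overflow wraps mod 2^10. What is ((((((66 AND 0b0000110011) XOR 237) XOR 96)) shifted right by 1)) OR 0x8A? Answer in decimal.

207

66 = 0001000010
0b0000110011 = 0000110011
→ AND → 0000000010 = 2
237 = 0011101101
→ XOR → 0011101111 = 239
96 = 0001100000
→ XOR → 0010001111 = 143
→ shifted right by 1 → 0001000111 = 71
0x8A = 0010001010
→ OR → 0011001111 = 207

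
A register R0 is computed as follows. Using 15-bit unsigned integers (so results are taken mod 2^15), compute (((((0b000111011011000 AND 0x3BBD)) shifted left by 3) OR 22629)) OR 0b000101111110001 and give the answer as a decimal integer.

24565

0b000111011011000 = 000111011011000
0x3BBD = 011101110111101
→ AND → 000101010011000 = 2712
→ shifted left by 3 (mod 2^15) → 101010011000000 = 21696
22629 = 101100001100101
→ OR → 101110011100101 = 23781
0b000101111110001 = 000101111110001
→ OR → 101111111110101 = 24565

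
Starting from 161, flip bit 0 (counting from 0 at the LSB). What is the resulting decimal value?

160

x = 0010100001
bit 0 is currently 1; toggle it via x ^ (1 << 0) = x ^ 1
→ 0010100000 = 160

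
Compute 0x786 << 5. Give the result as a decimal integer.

0x786 = 0000011110000110
shift left by 5 → 1111000011000000 = 61632
(equivalently, 1926 × 2^5 = 1926 × 32)

61632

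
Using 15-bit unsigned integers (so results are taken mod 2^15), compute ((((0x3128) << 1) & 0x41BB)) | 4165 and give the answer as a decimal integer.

0x3128 = 011000100101000
→ << 1 (mod 2^15) → 110001001010000 = 25168
0x41BB = 100000110111011
→ & → 100000000010000 = 16400
4165 = 001000001000101
→ | → 101000001010101 = 20565

20565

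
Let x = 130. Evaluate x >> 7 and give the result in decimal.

1

130 = 10000010
shift right by 7 → 00000001 = 1
(equivalently, floor(130 / 128))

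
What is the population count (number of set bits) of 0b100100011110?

n = 100100011110
Count the 1s: 1 + 1 + 1 + 1 + 1 + 1 = 6

6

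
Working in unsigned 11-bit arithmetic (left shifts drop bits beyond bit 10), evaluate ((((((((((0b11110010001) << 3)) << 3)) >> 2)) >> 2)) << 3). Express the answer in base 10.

544

0b11110010001 = 11110010001
→ << 3 (mod 2^11) → 10010001000 = 1160
→ << 3 (mod 2^11) → 10001000000 = 1088
→ >> 2 → 00100010000 = 272
→ >> 2 → 00001000100 = 68
→ << 3 (mod 2^11) → 01000100000 = 544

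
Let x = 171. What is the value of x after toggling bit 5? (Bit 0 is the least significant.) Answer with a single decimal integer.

x = 010101011
bit 5 is currently 1; toggle it via x ^ (1 << 5) = x ^ 32
→ 010001011 = 139

139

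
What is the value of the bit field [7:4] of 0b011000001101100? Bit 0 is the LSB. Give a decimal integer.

6

v = 011000001101100
Shift right by 4: 01100000110
Mask low 4 bits: 0110 = 6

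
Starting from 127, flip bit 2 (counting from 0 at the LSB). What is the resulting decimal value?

123

x = 01111111
bit 2 is currently 1; toggle it via x ^ (1 << 2) = x ^ 4
→ 01111011 = 123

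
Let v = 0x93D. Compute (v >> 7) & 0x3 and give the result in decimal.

2

v = 100100111101
Shift right by 7: 10010
Mask low 2 bits: 10 = 2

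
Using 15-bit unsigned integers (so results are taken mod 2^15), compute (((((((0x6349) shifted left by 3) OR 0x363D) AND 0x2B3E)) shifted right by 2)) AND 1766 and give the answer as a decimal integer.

646

0x6349 = 110001101001001
→ shifted left by 3 (mod 2^15) → 001101001001000 = 6728
0x363D = 011011000111101
→ OR → 011111001111101 = 15997
0x2B3E = 010101100111110
→ AND → 010101000111100 = 10812
→ shifted right by 2 → 000101010001111 = 2703
1766 = 000011011100110
→ AND → 000001010000110 = 646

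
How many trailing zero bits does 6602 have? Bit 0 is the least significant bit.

6602 = 1100111001010
Trailing zeros: 1, so the lowest set bit is bit 1 (value 2).

1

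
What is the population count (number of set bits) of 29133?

29133 = 111000111001101
Count the 1s: 1 + 1 + 1 + 1 + 1 + 1 + 1 + 1 + 1 = 9

9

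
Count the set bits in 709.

709 = 1011000101
Count the 1s: 1 + 1 + 1 + 1 + 1 = 5

5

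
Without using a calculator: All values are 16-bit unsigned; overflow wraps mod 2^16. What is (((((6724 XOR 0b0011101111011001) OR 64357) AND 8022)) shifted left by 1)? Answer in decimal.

6724 = 0001101001000100
0b0011101111011001 = 0011101111011001
→ XOR → 0010000110011101 = 8605
64357 = 1111101101100101
→ OR → 1111101111111101 = 64509
8022 = 0001111101010110
→ AND → 0001101101010100 = 6996
→ shifted left by 1 (mod 2^16) → 0011011010101000 = 13992

13992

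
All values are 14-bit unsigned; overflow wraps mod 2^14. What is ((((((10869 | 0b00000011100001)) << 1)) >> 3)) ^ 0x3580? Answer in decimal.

14141

10869 = 10101001110101
0b00000011100001 = 00000011100001
→ | → 10101011110101 = 10997
→ << 1 (mod 2^14) → 01010111101010 = 5610
→ >> 3 → 00001010111101 = 701
0x3580 = 11010110000000
→ ^ → 11011100111101 = 14141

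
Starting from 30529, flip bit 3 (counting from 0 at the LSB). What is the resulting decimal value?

30537

x = 111011101000001
bit 3 is currently 0; toggle it via x ^ (1 << 3) = x ^ 8
→ 111011101001001 = 30537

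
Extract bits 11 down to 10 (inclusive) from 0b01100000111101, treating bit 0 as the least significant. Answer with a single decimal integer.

v = 01100000111101
Shift right by 10: 0110
Mask low 2 bits: 10 = 2

2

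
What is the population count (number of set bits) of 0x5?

0x5 = 101
Count the 1s: 1 + 1 = 2

2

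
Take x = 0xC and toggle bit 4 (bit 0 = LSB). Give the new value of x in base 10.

x = 00001100
bit 4 is currently 0; toggle it via x ^ (1 << 4) = x ^ 16
→ 00011100 = 28

28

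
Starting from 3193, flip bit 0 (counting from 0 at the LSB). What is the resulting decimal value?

x = 110001111001
bit 0 is currently 1; toggle it via x ^ (1 << 0) = x ^ 1
→ 110001111000 = 3192

3192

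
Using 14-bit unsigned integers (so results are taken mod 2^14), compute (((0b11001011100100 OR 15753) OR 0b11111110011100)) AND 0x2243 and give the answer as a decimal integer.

8769

0b11001011100100 = 11001011100100
15753 = 11110110001001
→ OR → 11111111101101 = 16365
0b11111110011100 = 11111110011100
→ OR → 11111111111101 = 16381
0x2243 = 10001001000011
→ AND → 10001001000001 = 8769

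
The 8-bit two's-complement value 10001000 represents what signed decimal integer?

pattern = 10001000 (MSB is 1 ⇒ negative)
Invert: 01110111, add 1 → 01111000 = 120, so the value is -120.
(Equivalently: 136 - 2^8 = 136 - 256 = -120.)

-120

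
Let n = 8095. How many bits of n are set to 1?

8095 = 1111110011111
Count the 1s: 1 + 1 + 1 + 1 + 1 + 1 + 1 + 1 + 1 + 1 + 1 = 11

11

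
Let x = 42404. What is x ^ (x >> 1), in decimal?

63350

x = 1010010110100100 = 42404
x>>1 = 0101001011010010
XOR  = 1111011101110110 = 63350
(x ^ (x >> 1) gives the standard binary-reflected Gray code of x.)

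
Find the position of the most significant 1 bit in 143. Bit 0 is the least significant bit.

143 = 10001111
The topmost 1 is at position 7 (since 2^7 = 128 ≤ 143 < 256).

7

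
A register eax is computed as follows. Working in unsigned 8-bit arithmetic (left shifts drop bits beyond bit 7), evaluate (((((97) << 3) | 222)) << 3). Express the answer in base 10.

240

97 = 01100001
→ << 3 (mod 2^8) → 00001000 = 8
222 = 11011110
→ | → 11011110 = 222
→ << 3 (mod 2^8) → 11110000 = 240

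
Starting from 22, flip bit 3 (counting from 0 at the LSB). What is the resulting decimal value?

30

x = 00000000010110
bit 3 is currently 0; toggle it via x ^ (1 << 3) = x ^ 8
→ 00000000011110 = 30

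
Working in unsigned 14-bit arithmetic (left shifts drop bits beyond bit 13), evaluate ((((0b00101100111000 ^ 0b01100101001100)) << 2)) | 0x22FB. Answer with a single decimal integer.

0b00101100111000 = 00101100111000
0b01100101001100 = 01100101001100
→ ^ → 01001001110100 = 4724
→ << 2 (mod 2^14) → 00100111010000 = 2512
0x22FB = 10001011111011
→ | → 10101111111011 = 11259

11259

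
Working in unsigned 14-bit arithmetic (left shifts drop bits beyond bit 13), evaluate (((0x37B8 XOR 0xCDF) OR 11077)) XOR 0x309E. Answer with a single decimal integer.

3065

0x37B8 = 11011110111000
0xCDF = 00110011011111
→ XOR → 11101101100111 = 15207
11077 = 10101101000101
→ OR → 11101101100111 = 15207
0x309E = 11000010011110
→ XOR → 00101111111001 = 3065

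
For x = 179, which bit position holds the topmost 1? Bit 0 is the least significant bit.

7

179 = 10110011
The topmost 1 is at position 7 (since 2^7 = 128 ≤ 179 < 256).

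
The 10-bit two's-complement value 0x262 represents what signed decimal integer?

pattern = 1001100010 (MSB is 1 ⇒ negative)
Invert: 0110011101, add 1 → 0110011110 = 414, so the value is -414.
(Equivalently: 610 - 2^10 = 610 - 1024 = -414.)

-414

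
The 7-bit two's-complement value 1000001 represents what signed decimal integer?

-63

pattern = 1000001 (MSB is 1 ⇒ negative)
Invert: 0111110, add 1 → 0111111 = 63, so the value is -63.
(Equivalently: 65 - 2^7 = 65 - 128 = -63.)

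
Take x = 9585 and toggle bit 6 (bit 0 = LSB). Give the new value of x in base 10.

x = 10010101110001
bit 6 is currently 1; toggle it via x ^ (1 << 6) = x ^ 64
→ 10010100110001 = 9521

9521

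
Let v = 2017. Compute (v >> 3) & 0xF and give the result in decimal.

12

v = 11111100001
Shift right by 3: 11111100
Mask low 4 bits: 1100 = 12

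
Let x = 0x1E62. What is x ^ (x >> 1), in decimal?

4435

x = 1111001100010 = 7778
x>>1 = 0111100110001
XOR  = 1000101010011 = 4435
(x ^ (x >> 1) gives the standard binary-reflected Gray code of x.)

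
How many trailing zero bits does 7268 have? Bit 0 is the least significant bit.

2

7268 = 1110001100100
Trailing zeros: 2, so the lowest set bit is bit 2 (value 4).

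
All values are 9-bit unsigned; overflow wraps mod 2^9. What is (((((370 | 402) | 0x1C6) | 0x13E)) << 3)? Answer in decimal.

370 = 101110010
402 = 110010010
→ | → 111110010 = 498
0x1C6 = 111000110
→ | → 111110110 = 502
0x13E = 100111110
→ | → 111111110 = 510
→ << 3 (mod 2^9) → 111110000 = 496

496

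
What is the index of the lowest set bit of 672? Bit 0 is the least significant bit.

672 = 1010100000
Trailing zeros: 5, so the lowest set bit is bit 5 (value 32).

5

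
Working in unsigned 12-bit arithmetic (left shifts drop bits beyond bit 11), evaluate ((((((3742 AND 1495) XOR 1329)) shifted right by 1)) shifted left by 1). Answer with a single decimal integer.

3742 = 111010011110
1495 = 010111010111
→ AND → 010010010110 = 1174
1329 = 010100110001
→ XOR → 000110100111 = 423
→ shifted right by 1 → 000011010011 = 211
→ shifted left by 1 (mod 2^12) → 000110100110 = 422

422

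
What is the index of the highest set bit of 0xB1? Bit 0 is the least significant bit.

7

0xB1 = 10110001
The topmost 1 is at position 7 (since 2^7 = 128 ≤ 177 < 256).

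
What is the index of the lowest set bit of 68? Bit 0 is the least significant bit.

68 = 1000100
Trailing zeros: 2, so the lowest set bit is bit 2 (value 4).

2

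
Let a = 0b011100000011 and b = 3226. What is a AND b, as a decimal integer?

a = 011100000011
3226 = 110010011010
AND → 010000000010 = 1026

1026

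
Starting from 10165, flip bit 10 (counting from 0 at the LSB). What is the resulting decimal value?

x = 010011110110101
bit 10 is currently 1; toggle it via x ^ (1 << 10) = x ^ 1024
→ 010001110110101 = 9141

9141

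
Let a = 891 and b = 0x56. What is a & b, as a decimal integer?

82

891 = 1101111011
0x56 = 0001010110
AND → 0001010010 = 82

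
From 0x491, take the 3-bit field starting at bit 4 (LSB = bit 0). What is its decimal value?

v = 00010010010001
Shift right by 4: 0001001001
Mask low 3 bits: 001 = 1

1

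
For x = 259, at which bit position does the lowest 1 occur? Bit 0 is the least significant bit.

0

259 = 100000011
Trailing zeros: 0, so the lowest set bit is bit 0 (value 1).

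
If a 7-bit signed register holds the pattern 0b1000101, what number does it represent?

pattern = 1000101 (MSB is 1 ⇒ negative)
Invert: 0111010, add 1 → 0111011 = 59, so the value is -59.
(Equivalently: 69 - 2^7 = 69 - 128 = -59.)

-59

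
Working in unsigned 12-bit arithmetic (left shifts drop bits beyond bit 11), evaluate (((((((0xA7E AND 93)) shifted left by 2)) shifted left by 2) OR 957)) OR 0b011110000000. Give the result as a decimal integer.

2045

0xA7E = 101001111110
93 = 000001011101
→ AND → 000001011100 = 92
→ shifted left by 2 (mod 2^12) → 000101110000 = 368
→ shifted left by 2 (mod 2^12) → 010111000000 = 1472
957 = 001110111101
→ OR → 011111111101 = 2045
0b011110000000 = 011110000000
→ OR → 011111111101 = 2045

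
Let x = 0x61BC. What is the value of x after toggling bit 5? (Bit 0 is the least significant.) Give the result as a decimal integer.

24988

x = 0110000110111100
bit 5 is currently 1; toggle it via x ^ (1 << 5) = x ^ 32
→ 0110000110011100 = 24988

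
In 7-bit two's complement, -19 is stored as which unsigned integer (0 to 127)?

109

19 in 7 bits: 0010011
Invert: 1101100
Add 1:  1101101 = 109
(Check: 2^7 - 19 = 128 - 19 = 109.)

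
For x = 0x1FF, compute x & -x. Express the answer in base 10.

1

x = 111111111 = 511
-x (two's complement) = …000000001
AND   = 000000001 = 1
(x & -x isolates the lowest set bit of x.)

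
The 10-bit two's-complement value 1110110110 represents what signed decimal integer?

-74

pattern = 1110110110 (MSB is 1 ⇒ negative)
Invert: 0001001001, add 1 → 0001001010 = 74, so the value is -74.
(Equivalently: 950 - 2^10 = 950 - 1024 = -74.)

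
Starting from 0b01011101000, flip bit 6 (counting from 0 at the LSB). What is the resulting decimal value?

680

x = 01011101000
bit 6 is currently 1; toggle it via x ^ (1 << 6) = x ^ 64
→ 01010101000 = 680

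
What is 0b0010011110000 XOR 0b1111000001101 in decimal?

a = 0010011110000
b = 1111000001101
XOR → 1101011111101 = 6909

6909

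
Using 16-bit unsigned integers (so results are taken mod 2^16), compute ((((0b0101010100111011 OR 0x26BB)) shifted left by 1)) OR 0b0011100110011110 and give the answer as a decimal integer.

65534

0b0101010100111011 = 0101010100111011
0x26BB = 0010011010111011
→ OR → 0111011110111011 = 30651
→ shifted left by 1 (mod 2^16) → 1110111101110110 = 61302
0b0011100110011110 = 0011100110011110
→ OR → 1111111111111110 = 65534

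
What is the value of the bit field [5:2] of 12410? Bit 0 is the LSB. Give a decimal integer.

14

v = 11000001111010
Shift right by 2: 110000011110
Mask low 4 bits: 1110 = 14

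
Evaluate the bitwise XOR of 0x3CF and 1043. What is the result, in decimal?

0x3CF = 01111001111
1043 = 10000010011
XOR → 11111011100 = 2012

2012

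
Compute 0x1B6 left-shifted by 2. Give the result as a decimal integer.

0x1B6 = 00110110110
shift left by 2 → 11011011000 = 1752
(equivalently, 438 × 2^2 = 438 × 4)

1752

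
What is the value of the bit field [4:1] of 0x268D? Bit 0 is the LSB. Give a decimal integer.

6

v = 10011010001101
Shift right by 1: 1001101000110
Mask low 4 bits: 0110 = 6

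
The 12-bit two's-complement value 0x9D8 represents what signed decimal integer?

-1576

pattern = 100111011000 (MSB is 1 ⇒ negative)
Invert: 011000100111, add 1 → 011000101000 = 1576, so the value is -1576.
(Equivalently: 2520 - 2^12 = 2520 - 4096 = -1576.)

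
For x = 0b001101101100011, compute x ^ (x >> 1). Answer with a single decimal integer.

5842

x = 1101101100011 = 7011
x>>1 = 0110110110001
XOR  = 1011011010010 = 5842
(x ^ (x >> 1) gives the standard binary-reflected Gray code of x.)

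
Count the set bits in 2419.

7

2419 = 100101110011
Count the 1s: 1 + 1 + 1 + 1 + 1 + 1 + 1 = 7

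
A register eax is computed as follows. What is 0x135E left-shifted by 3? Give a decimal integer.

39664

0x135E = 0001001101011110
shift left by 3 → 1001101011110000 = 39664
(equivalently, 4958 × 2^3 = 4958 × 8)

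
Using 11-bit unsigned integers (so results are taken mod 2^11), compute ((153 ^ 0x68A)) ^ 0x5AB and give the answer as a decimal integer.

153 = 00010011001
0x68A = 11010001010
→ ^ → 11000010011 = 1555
0x5AB = 10110101011
→ ^ → 01110111000 = 952

952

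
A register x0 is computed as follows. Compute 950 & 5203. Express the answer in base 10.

950 = 0001110110110
5203 = 1010001010011
AND → 0000000010010 = 18

18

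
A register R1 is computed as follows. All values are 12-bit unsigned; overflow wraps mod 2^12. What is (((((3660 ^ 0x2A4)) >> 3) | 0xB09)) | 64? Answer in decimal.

3660 = 111001001100
0x2A4 = 001010100100
→ ^ → 110011101000 = 3304
→ >> 3 → 000110011101 = 413
0xB09 = 101100001001
→ | → 101110011101 = 2973
64 = 000001000000
→ | → 101111011101 = 3037

3037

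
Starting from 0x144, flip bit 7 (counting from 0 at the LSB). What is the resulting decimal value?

x = 101000100
bit 7 is currently 0; toggle it via x ^ (1 << 7) = x ^ 128
→ 111000100 = 452

452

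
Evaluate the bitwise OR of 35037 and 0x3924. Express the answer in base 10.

47613

35037 = 1000100011011101
0x3924 = 0011100100100100
 OR → 1011100111111101 = 47613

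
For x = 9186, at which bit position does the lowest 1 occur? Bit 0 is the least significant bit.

9186 = 10001111100010
Trailing zeros: 1, so the lowest set bit is bit 1 (value 2).

1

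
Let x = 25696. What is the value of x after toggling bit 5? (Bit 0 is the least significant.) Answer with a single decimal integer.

x = 110010001100000
bit 5 is currently 1; toggle it via x ^ (1 << 5) = x ^ 32
→ 110010001000000 = 25664

25664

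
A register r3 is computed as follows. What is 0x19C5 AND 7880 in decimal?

0x19C5 = 1100111000101
7880 = 1111011001000
AND → 1100011000000 = 6336

6336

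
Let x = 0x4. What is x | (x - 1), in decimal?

x = 100 = 4
x - 1 = 011
OR    = 111 = 7
(x | (x - 1) sets all bits below the lowest set bit.)

7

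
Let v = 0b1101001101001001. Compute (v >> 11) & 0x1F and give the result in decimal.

26

v = 1101001101001001
Shift right by 11: 11010
Mask low 5 bits: 11010 = 26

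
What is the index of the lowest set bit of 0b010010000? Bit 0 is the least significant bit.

0b010010000 = 10010000
Trailing zeros: 4, so the lowest set bit is bit 4 (value 16).

4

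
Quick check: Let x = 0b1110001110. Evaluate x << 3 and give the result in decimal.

7280

x = 0001110001110
shift left by 3 → 1110001110000 = 7280
(equivalently, 910 × 2^3 = 910 × 8)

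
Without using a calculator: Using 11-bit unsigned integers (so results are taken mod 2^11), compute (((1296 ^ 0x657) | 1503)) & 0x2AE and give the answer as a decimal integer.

1296 = 10100010000
0x657 = 11001010111
→ ^ → 01101000111 = 839
1503 = 10111011111
→ | → 11111011111 = 2015
0x2AE = 01010101110
→ & → 01010001110 = 654

654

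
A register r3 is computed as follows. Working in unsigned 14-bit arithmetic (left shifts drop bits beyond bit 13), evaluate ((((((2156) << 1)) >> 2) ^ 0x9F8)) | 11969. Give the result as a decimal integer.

12239

2156 = 00100001101100
→ << 1 (mod 2^14) → 01000011011000 = 4312
→ >> 2 → 00010000110110 = 1078
0x9F8 = 00100111111000
→ ^ → 00110111001110 = 3534
11969 = 10111011000001
→ | → 10111111001111 = 12239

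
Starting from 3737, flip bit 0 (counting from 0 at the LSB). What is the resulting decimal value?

3736

x = 111010011001
bit 0 is currently 1; toggle it via x ^ (1 << 0) = x ^ 1
→ 111010011000 = 3736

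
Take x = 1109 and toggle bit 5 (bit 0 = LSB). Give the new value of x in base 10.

x = 10001010101
bit 5 is currently 0; toggle it via x ^ (1 << 5) = x ^ 32
→ 10001110101 = 1141

1141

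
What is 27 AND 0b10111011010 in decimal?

27 = 00000011011
b = 10111011010
AND → 00000011010 = 26

26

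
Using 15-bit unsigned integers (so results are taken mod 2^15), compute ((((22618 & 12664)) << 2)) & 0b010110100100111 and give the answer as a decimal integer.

22618 = 101100001011010
12664 = 011000101111000
→ & → 001000001011000 = 4184
→ << 2 (mod 2^15) → 100000101100000 = 16736
0b010110100100111 = 010110100100111
→ & → 000000100100000 = 288

288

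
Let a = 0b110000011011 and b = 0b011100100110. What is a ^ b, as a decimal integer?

a = 110000011011
b = 011100100110
XOR → 101100111101 = 2877

2877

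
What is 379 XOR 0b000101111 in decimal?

379 = 101111011
b = 000101111
XOR → 101010100 = 340

340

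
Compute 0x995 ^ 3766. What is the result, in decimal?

0x995 = 100110010101
3766 = 111010110110
XOR → 011100100011 = 1827

1827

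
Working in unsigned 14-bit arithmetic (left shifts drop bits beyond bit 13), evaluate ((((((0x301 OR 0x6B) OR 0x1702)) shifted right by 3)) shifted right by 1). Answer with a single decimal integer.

0x301 = 00001100000001
0x6B = 00000001101011
→ OR → 00001101101011 = 875
0x1702 = 01011100000010
→ OR → 01011101101011 = 5995
→ shifted right by 3 → 00001011101101 = 749
→ shifted right by 1 → 00000101110110 = 374

374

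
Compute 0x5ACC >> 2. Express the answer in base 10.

5811

0x5ACC = 101101011001100
shift right by 2 → 001011010110011 = 5811
(equivalently, floor(23244 / 4))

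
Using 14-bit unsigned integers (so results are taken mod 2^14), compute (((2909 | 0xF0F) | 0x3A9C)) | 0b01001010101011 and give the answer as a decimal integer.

16383

2909 = 00101101011101
0xF0F = 00111100001111
→ | → 00111101011111 = 3935
0x3A9C = 11101010011100
→ | → 11111111011111 = 16351
0b01001010101011 = 01001010101011
→ | → 11111111111111 = 16383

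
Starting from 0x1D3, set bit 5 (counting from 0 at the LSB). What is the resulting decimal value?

499

x = 0000111010011
bit 5 is currently 0; set it via x | (1 << 5) = x | 32
→ 0000111110011 = 499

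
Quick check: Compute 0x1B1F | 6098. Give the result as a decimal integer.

8159

0x1B1F = 1101100011111
6098 = 1011111010010
 OR → 1111111011111 = 8159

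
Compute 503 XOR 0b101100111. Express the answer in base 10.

144

503 = 111110111
b = 101100111
XOR → 010010000 = 144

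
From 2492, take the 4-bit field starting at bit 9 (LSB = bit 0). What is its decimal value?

4

v = 000100110111100
Shift right by 9: 000100
Mask low 4 bits: 0100 = 4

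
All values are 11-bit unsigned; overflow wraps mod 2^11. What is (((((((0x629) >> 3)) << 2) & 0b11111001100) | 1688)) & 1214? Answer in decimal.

0x629 = 11000101001
→ >> 3 → 00011000101 = 197
→ << 2 (mod 2^11) → 01100010100 = 788
0b11111001100 = 11111001100
→ & → 01100000100 = 772
1688 = 11010011000
→ | → 11110011100 = 1948
1214 = 10010111110
→ & → 10010011100 = 1180

1180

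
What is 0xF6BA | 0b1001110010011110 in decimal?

0xF6BA = 1111011010111010
b = 1001110010011110
 OR → 1111111010111110 = 65214

65214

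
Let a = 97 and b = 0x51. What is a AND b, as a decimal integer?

97 = 1100001
0x51 = 1010001
AND → 1000001 = 65

65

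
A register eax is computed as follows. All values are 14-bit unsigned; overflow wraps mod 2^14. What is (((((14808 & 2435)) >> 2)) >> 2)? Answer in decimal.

152

14808 = 11100111011000
2435 = 00100110000011
→ & → 00100110000000 = 2432
→ >> 2 → 00001001100000 = 608
→ >> 2 → 00000010011000 = 152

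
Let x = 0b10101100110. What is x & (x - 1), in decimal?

x = 10101100110 = 1382
x - 1 = 10101100101
AND   = 10101100100 = 1380
(x & (x - 1) clears the lowest set bit of x.)

1380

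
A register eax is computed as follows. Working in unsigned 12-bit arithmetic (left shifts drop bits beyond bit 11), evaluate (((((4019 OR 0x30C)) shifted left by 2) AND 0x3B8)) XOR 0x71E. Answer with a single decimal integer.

1446

4019 = 111110110011
0x30C = 001100001100
→ OR → 111110111111 = 4031
→ shifted left by 2 (mod 2^12) → 111011111100 = 3836
0x3B8 = 001110111000
→ AND → 001010111000 = 696
0x71E = 011100011110
→ XOR → 010110100110 = 1446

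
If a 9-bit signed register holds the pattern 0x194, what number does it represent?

pattern = 110010100 (MSB is 1 ⇒ negative)
Invert: 001101011, add 1 → 001101100 = 108, so the value is -108.
(Equivalently: 404 - 2^9 = 404 - 512 = -108.)

-108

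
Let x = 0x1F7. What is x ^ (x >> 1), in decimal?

x = 111110111 = 503
x>>1 = 011111011
XOR  = 100001100 = 268
(x ^ (x >> 1) gives the standard binary-reflected Gray code of x.)

268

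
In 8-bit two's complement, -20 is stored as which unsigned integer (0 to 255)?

20 in 8 bits: 00010100
Invert: 11101011
Add 1:  11101100 = 236
(Check: 2^8 - 20 = 256 - 20 = 236.)

236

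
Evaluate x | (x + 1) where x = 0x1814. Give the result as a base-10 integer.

x = 1100000010100 = 6164
x + 1 = 1100000010101
OR    = 1100000010101 = 6165
(x | (x + 1) sets the lowest cleared bit.)

6165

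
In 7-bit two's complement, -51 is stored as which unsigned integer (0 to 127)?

77

51 in 7 bits: 0110011
Invert: 1001100
Add 1:  1001101 = 77
(Check: 2^7 - 51 = 128 - 51 = 77.)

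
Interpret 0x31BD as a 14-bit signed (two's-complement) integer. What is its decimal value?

pattern = 11000110111101 (MSB is 1 ⇒ negative)
Invert: 00111001000010, add 1 → 00111001000011 = 3651, so the value is -3651.
(Equivalently: 12733 - 2^14 = 12733 - 16384 = -3651.)

-3651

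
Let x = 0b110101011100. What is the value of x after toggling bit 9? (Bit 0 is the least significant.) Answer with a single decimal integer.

x = 110101011100
bit 9 is currently 0; toggle it via x ^ (1 << 9) = x ^ 512
→ 111101011100 = 3932

3932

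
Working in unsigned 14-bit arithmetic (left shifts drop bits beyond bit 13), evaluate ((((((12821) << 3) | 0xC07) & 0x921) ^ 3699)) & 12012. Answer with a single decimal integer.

1600

12821 = 11001000010101
→ << 3 (mod 2^14) → 01000010101000 = 4264
0xC07 = 00110000000111
→ | → 01110010101111 = 7343
0x921 = 00100100100001
→ & → 00100000100001 = 2081
3699 = 00111001110011
→ ^ → 00011001010010 = 1618
12012 = 10111011101100
→ & → 00011001000000 = 1600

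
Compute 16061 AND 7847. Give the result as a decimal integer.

16061 = 11111010111101
7847 = 01111010100111
AND → 01111010100101 = 7845

7845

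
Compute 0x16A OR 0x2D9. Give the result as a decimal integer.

1019

0x16A = 0101101010
0x2D9 = 1011011001
 OR → 1111111011 = 1019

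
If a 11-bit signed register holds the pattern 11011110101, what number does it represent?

-267

pattern = 11011110101 (MSB is 1 ⇒ negative)
Invert: 00100001010, add 1 → 00100001011 = 267, so the value is -267.
(Equivalently: 1781 - 2^11 = 1781 - 2048 = -267.)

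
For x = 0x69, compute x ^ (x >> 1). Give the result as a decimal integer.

93

x = 1101001 = 105
x>>1 = 0110100
XOR  = 1011101 = 93
(x ^ (x >> 1) gives the standard binary-reflected Gray code of x.)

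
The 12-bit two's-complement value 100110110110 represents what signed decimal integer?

-1610

pattern = 100110110110 (MSB is 1 ⇒ negative)
Invert: 011001001001, add 1 → 011001001010 = 1610, so the value is -1610.
(Equivalently: 2486 - 2^12 = 2486 - 4096 = -1610.)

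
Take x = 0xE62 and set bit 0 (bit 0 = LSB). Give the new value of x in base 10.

x = 0111001100010
bit 0 is currently 0; set it via x | (1 << 0) = x | 1
→ 0111001100011 = 3683

3683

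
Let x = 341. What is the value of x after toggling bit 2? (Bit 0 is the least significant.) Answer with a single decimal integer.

x = 00101010101
bit 2 is currently 1; toggle it via x ^ (1 << 2) = x ^ 4
→ 00101010001 = 337

337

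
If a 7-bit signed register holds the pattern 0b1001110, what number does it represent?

-50

pattern = 1001110 (MSB is 1 ⇒ negative)
Invert: 0110001, add 1 → 0110010 = 50, so the value is -50.
(Equivalently: 78 - 2^7 = 78 - 128 = -50.)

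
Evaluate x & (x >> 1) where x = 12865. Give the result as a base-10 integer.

x = 11001001000001 = 12865
x>>1 = 01100100100000
AND  = 01000000000000 = 4096
(x & (x >> 1) has a 1 wherever x has two consecutive 1 bits.)

4096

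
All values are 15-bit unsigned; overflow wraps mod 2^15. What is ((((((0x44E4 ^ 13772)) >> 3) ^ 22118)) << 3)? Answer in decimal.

0x44E4 = 100010011100100
13772 = 011010111001100
→ ^ → 111000100101000 = 28968
→ >> 3 → 000111000100101 = 3621
22118 = 101011001100110
→ ^ → 101100001000011 = 22595
→ << 3 (mod 2^15) → 100001000011000 = 16920

16920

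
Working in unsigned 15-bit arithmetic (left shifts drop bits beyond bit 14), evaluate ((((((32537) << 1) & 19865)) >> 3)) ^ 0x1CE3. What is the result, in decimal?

32537 = 111111100011001
→ << 1 (mod 2^15) → 111111000110010 = 32306
19865 = 100110110011001
→ & → 100110000010000 = 19472
→ >> 3 → 000100110000010 = 2434
0x1CE3 = 001110011100011
→ ^ → 001010101100001 = 5473

5473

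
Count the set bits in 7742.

7742 = 1111000111110
Count the 1s: 1 + 1 + 1 + 1 + 1 + 1 + 1 + 1 + 1 = 9

9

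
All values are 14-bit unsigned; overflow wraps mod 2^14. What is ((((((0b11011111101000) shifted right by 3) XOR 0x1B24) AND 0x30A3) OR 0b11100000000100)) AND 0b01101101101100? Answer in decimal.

0b11011111101000 = 11011111101000
→ shifted right by 3 → 00011011111101 = 1789
0x1B24 = 01101100100100
→ XOR → 01110111011001 = 7641
0x30A3 = 11000010100011
→ AND → 01000010000001 = 4225
0b11100000000100 = 11100000000100
→ OR → 11100010000101 = 14469
0b01101101101100 = 01101101101100
→ AND → 01100000000100 = 6148

6148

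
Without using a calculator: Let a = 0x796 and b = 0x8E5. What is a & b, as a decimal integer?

0x796 = 011110010110
0x8E5 = 100011100101
AND → 000010000100 = 132

132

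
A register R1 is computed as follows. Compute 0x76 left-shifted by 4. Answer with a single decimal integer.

0x76 = 00001110110
shift left by 4 → 11101100000 = 1888
(equivalently, 118 × 2^4 = 118 × 16)

1888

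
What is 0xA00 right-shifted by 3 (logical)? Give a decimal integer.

320

0xA00 = 101000000000
shift right by 3 → 000101000000 = 320
(equivalently, floor(2560 / 8))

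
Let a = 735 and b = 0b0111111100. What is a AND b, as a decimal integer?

220

735 = 1011011111
b = 0111111100
AND → 0011011100 = 220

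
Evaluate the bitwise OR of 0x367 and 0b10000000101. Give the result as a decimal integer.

0x367 = 01101100111
b = 10000000101
 OR → 11101100111 = 1895

1895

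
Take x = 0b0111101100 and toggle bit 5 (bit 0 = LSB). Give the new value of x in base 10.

x = 0111101100
bit 5 is currently 1; toggle it via x ^ (1 << 5) = x ^ 32
→ 0111001100 = 460

460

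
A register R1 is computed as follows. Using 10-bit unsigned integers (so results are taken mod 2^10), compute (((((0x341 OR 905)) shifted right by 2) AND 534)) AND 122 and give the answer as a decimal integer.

18

0x341 = 1101000001
905 = 1110001001
→ OR → 1111001001 = 969
→ shifted right by 2 → 0011110010 = 242
534 = 1000010110
→ AND → 0000010010 = 18
122 = 0001111010
→ AND → 0000010010 = 18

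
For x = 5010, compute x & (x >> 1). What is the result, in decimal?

x = 1001110010010 = 5010
x>>1 = 0100111001001
AND  = 0000110000000 = 384
(x & (x >> 1) has a 1 wherever x has two consecutive 1 bits.)

384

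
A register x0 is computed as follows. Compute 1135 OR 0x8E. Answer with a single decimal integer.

1135 = 10001101111
0x8E = 00010001110
 OR → 10011101111 = 1263

1263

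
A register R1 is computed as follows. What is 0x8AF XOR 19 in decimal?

0x8AF = 100010101111
19 = 000000010011
XOR → 100010111100 = 2236

2236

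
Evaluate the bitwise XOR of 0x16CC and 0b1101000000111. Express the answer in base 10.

0x16CC = 1011011001100
b = 1101000000111
XOR → 0110011001011 = 3275

3275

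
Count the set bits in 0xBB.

6

0xBB = 10111011
Count the 1s: 1 + 1 + 1 + 1 + 1 + 1 = 6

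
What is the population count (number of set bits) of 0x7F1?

0x7F1 = 11111110001
Count the 1s: 1 + 1 + 1 + 1 + 1 + 1 + 1 + 1 = 8

8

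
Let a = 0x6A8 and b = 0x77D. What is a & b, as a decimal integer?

0x6A8 = 11010101000
0x77D = 11101111101
AND → 11000101000 = 1576

1576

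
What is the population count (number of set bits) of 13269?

9

13269 = 11001111010101
Count the 1s: 1 + 1 + 1 + 1 + 1 + 1 + 1 + 1 + 1 = 9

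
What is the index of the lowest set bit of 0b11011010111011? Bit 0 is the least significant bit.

0b11011010111011 = 11011010111011
Trailing zeros: 0, so the lowest set bit is bit 0 (value 1).

0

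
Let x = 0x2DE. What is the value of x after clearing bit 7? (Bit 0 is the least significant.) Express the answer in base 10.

x = 001011011110
bit 7 is currently 1; clear it via x & ~(1 << 7) = x & ~128
→ 001001011110 = 606

606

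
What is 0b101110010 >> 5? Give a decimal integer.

11

x = 101110010
shift right by 5 → 000001011 = 11
(equivalently, floor(370 / 32))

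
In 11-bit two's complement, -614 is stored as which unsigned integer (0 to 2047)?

614 in 11 bits: 01001100110
Invert: 10110011001
Add 1:  10110011010 = 1434
(Check: 2^11 - 614 = 2048 - 614 = 1434.)

1434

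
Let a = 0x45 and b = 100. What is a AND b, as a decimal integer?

68

0x45 = 1000101
100 = 1100100
AND → 1000100 = 68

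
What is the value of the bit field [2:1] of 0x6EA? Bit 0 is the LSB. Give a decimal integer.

v = 011011101010
Shift right by 1: 01101110101
Mask low 2 bits: 01 = 1

1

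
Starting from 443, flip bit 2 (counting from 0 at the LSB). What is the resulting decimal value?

447

x = 110111011
bit 2 is currently 0; toggle it via x ^ (1 << 2) = x ^ 4
→ 110111111 = 447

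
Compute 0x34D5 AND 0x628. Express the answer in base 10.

0x34D5 = 11010011010101
0x628 = 00011000101000
AND → 00010000000000 = 1024

1024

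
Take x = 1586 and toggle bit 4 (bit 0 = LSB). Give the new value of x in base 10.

1570

x = 11000110010
bit 4 is currently 1; toggle it via x ^ (1 << 4) = x ^ 16
→ 11000100010 = 1570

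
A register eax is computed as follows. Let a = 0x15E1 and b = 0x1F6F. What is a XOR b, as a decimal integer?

2702

0x15E1 = 1010111100001
0x1F6F = 1111101101111
XOR → 0101010001110 = 2702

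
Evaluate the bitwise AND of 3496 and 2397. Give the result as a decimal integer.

2312

3496 = 110110101000
2397 = 100101011101
AND → 100100001000 = 2312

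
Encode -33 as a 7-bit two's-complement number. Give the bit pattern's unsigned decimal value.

33 in 7 bits: 0100001
Invert: 1011110
Add 1:  1011111 = 95
(Check: 2^7 - 33 = 128 - 33 = 95.)

95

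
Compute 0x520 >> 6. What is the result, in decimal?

0x520 = 10100100000
shift right by 6 → 00000010100 = 20
(equivalently, floor(1312 / 64))

20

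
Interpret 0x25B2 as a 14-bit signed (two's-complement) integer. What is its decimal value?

pattern = 10010110110010 (MSB is 1 ⇒ negative)
Invert: 01101001001101, add 1 → 01101001001110 = 6734, so the value is -6734.
(Equivalently: 9650 - 2^14 = 9650 - 16384 = -6734.)

-6734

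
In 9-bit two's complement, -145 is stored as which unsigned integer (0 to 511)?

145 in 9 bits: 010010001
Invert: 101101110
Add 1:  101101111 = 367
(Check: 2^9 - 145 = 512 - 145 = 367.)

367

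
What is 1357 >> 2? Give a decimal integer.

1357 = 10101001101
shift right by 2 → 00101010011 = 339
(equivalently, floor(1357 / 4))

339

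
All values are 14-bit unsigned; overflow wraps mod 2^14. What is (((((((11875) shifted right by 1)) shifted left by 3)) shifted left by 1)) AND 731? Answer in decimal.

11875 = 10111001100011
→ shifted right by 1 → 01011100110001 = 5937
→ shifted left by 3 (mod 2^14) → 11100110001000 = 14728
→ shifted left by 1 (mod 2^14) → 11001100010000 = 13072
731 = 00001011011011
→ AND → 00001000010000 = 528

528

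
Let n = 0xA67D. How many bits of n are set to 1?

0xA67D = 1010011001111101
Count the 1s: 1 + 1 + 1 + 1 + 1 + 1 + 1 + 1 + 1 + 1 = 10

10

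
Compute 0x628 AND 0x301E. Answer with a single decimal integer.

8

0x628 = 00011000101000
0x301E = 11000000011110
AND → 00000000001000 = 8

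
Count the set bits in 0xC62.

0xC62 = 110001100010
Count the 1s: 1 + 1 + 1 + 1 + 1 = 5

5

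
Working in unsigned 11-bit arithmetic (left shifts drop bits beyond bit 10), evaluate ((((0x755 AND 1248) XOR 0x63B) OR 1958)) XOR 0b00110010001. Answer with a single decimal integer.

0x755 = 11101010101
1248 = 10011100000
→ AND → 10001000000 = 1088
0x63B = 11000111011
→ XOR → 01001111011 = 635
1958 = 11110100110
→ OR → 11111111111 = 2047
0b00110010001 = 00110010001
→ XOR → 11001101110 = 1646

1646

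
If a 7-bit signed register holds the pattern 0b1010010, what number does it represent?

pattern = 1010010 (MSB is 1 ⇒ negative)
Invert: 0101101, add 1 → 0101110 = 46, so the value is -46.
(Equivalently: 82 - 2^7 = 82 - 128 = -46.)

-46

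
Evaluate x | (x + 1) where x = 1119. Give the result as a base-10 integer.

x = 10001011111 = 1119
x + 1 = 10001100000
OR    = 10001111111 = 1151
(x | (x + 1) sets the lowest cleared bit.)

1151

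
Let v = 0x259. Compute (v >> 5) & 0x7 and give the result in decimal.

2

v = 1001011001
Shift right by 5: 10010
Mask low 3 bits: 010 = 2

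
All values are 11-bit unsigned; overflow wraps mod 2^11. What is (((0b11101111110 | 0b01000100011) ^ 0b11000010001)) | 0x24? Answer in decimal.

366

0b11101111110 = 11101111110
0b01000100011 = 01000100011
→ | → 11101111111 = 1919
0b11000010001 = 11000010001
→ ^ → 00101101110 = 366
0x24 = 00000100100
→ | → 00101101110 = 366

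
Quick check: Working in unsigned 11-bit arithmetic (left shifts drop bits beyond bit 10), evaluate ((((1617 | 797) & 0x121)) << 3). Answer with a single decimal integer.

8

1617 = 11001010001
797 = 01100011101
→ | → 11101011101 = 1885
0x121 = 00100100001
→ & → 00100000001 = 257
→ << 3 (mod 2^11) → 00000001000 = 8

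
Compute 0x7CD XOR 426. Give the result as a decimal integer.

0x7CD = 11111001101
426 = 00110101010
XOR → 11001100111 = 1639

1639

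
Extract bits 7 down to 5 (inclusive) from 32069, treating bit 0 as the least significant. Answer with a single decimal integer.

v = 111110101000101
Shift right by 5: 1111101010
Mask low 3 bits: 010 = 2

2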